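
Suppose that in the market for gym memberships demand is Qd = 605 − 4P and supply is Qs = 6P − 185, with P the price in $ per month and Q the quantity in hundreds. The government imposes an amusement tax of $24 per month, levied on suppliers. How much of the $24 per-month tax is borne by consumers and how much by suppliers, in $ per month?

Before the tax: set 605 − 4P = 6P − 185 → P* = $79, Q* = 289.
With the tax collected from suppliers, supply shifts: Qs = 6(P − 24) − 185.
Solving gives Q = 231.4 with consumers paying $93.4 and suppliers receiving $69.4 (the $24 wedge).
Burden on consumers: $14.4; on suppliers: $9.6. (They sum to $24.)

Consumers bear $14.4 per month; suppliers bear $9.6 per month.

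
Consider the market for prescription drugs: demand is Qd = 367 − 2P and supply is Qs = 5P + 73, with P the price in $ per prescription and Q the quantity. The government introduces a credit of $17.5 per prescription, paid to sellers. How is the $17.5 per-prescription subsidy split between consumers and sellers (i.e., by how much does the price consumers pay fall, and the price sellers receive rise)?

Consumers gain $12.5 per prescription; sellers gain $5 per prescription.

Before the subsidy: set 367 − 2P = 5P + 73 → P* = $42, Q* = 283.
With a per-unit subsidy paid to sellers, each receives P + 17.5 per unit sold, so supply becomes Qs = 5(P + 17.5) + 73.
Solving gives Q = 308 with consumers paying $29.5 and sellers receiving $47 (the $17.5 wedge).
Gain to consumers: $12.5; to sellers: $5. (They sum to $17.5.)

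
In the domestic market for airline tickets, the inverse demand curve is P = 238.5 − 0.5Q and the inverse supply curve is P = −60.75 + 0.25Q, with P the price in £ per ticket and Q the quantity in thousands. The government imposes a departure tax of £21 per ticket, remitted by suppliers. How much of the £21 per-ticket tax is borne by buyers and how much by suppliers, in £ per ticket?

Buyers bear £14 per ticket; suppliers bear £7 per ticket.

Inverting to Q(P) form: Qd = 477 − 2P; Qs = 4P + 243.
Without the tax, 477 − 2P = 4P + 243 gives 6P = 234, so P* = £39 and Q* = 399.
With the tax collected from suppliers, supply shifts: Qs = 4(P − 21) + 243.
New equilibrium: buyers pay £53, suppliers receive £32, Q = 371. (Wedge: Pb − Ps = 21.)
Burden on buyers: £14; on suppliers: £7. (They sum to £21.)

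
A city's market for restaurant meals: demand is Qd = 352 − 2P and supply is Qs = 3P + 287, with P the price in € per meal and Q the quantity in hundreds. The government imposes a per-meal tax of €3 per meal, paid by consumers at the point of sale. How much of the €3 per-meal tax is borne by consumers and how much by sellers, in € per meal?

Consumers bear €1.8 per meal; sellers bear €1.2 per meal.

Before the tax: set 352 − 2P = 3P + 287 → P* = €13, Q* = 326.
With the tax collected from consumers, demand (in seller-price terms) shifts: Qd = 352 − 2(P + 3).
Solving gives Q = 322.4 with consumers paying €14.8 and sellers receiving €11.8 (the €3 wedge).
Burden on consumers: €1.8; on sellers: €1.2. (They sum to €3.)
The less price-elastic side of the market bears the larger share of a per-unit tax.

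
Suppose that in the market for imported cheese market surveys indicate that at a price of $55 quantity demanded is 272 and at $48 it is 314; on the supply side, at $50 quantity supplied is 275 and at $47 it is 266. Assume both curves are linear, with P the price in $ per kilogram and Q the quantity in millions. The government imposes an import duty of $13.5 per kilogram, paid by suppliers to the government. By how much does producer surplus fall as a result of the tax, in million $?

Producer surplus falls by $2434.5 million.

Demand slope: (314 − 272)/(48 − 55) = -6, so Qd = 602 − 6P.
Supply slope: (266 − 275)/(47 − 50) = 3, so Qs = 3P + 125.
Without the tax, 602 − 6P = 3P + 125 gives 9P = 477, so P* = $53 and Q* = 284.
With the tax collected from suppliers, supply shifts: Qs = 3(P − 13.5) + 125.
Solving gives Q = 257 with consumers paying $57.5 and suppliers receiving $44 (the $13.5 wedge).
ΔPS is the trapezoid between Q = 257 and Q = 284 of height $9: ½ · (284 + 257) · 9 = $2434.5.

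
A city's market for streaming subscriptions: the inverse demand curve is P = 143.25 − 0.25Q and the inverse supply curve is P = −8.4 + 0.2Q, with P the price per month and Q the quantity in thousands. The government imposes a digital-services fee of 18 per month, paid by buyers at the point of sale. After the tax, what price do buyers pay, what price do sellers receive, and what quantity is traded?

Rewrite in direct form: Qd = 573 − 4P and Qs = 5P + 42.
Before the tax: set 573 − 4P = 5P + 42 → P* = 59, Q* = 337.
With the tax collected from buyers, demand (in seller-price terms) shifts: Qd = 573 − 4(P + 18).
New equilibrium: buyers pay 69, sellers receive 51, Q = 297. (Wedge: Pb − Ps = 18.)

Buyers pay 69; sellers receive 51; quantity = 297.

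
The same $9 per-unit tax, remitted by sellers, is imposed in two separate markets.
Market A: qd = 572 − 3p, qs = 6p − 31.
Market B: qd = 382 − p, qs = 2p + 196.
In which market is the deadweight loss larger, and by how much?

Market A: pre-tax p* = $67, q* = 371; post-tax q = 353; deadweight loss = $81.
Market B: pre-tax p* = $62, q* = 320; post-tax q = 314; deadweight loss = $27.
Difference: $81 vs $27 → market A is larger by $54.

Market A, by $54.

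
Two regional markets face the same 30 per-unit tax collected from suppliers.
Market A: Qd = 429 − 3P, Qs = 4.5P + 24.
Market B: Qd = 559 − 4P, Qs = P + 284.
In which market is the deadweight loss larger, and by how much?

Market A, by 450.

Market A: pre-tax P* = 54, Q* = 267; post-tax Q = 213; deadweight loss = 810.
Market B: pre-tax P* = 55, Q* = 339; post-tax Q = 315; deadweight loss = 360.
Difference: 810 vs 360 → market A is larger by 450.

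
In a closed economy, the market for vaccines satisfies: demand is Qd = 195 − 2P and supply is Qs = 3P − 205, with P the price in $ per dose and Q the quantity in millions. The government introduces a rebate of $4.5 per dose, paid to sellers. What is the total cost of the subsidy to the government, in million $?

Before the subsidy: set 195 − 2P = 3P − 205 → P* = $80, Q* = 35.
With a per-unit subsidy paid to sellers, each receives P + 4.5 per unit sold, so supply becomes Qs = 3(P + 4.5) − 205.
New equilibrium: buyers pay $77.3, sellers receive $81.8, Q = 40.4. (Wedge: Pb − Ps = −4.5.)
Outlay = t · Q = 4.5 · 40.4 = $181.8.

Government outlay = $181.8 million.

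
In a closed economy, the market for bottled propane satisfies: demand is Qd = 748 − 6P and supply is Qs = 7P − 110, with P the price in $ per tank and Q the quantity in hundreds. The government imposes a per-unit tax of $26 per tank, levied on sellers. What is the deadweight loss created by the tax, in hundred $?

Deadweight loss = $1092 hundred.

Without the tax, 748 − 6P = 7P − 110 gives 13P = 858, so P* = $66 and Q* = 352.
With the tax collected from sellers, supply shifts: Qs = 7(P − 26) − 110.
New equilibrium: buyers pay $80, sellers receive $54, Q = 268. (Wedge: Pb − Ps = 26.)
Quantity falls by |ΔQ| = |352 − 268| = 84.
DWL = ½ · t · |ΔQ| = ½ · 26 · 84 = $1092.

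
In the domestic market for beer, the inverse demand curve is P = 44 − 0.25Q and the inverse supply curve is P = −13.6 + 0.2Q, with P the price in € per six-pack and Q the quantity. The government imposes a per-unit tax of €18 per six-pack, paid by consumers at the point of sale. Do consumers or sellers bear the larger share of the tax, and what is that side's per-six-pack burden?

Inverting to Q(P) form: Qd = 176 − 4P; Qs = 5P + 68.
Before the tax: set 176 − 4P = 5P + 68 → P* = €12, Q* = 128.
With the tax collected from consumers, demand (in seller-price terms) shifts: Qd = 176 − 4(P + 18).
Solving gives Q = 88 with consumers paying €22 and sellers receiving €4 (the €18 wedge).
Per-six-pack burden: consumers €10, sellers €8.
Consumers take the larger share because demand is less price-elastic here (demand slope 4 vs supply slope 5).

Consumers bear the larger share: €10 per six-pack.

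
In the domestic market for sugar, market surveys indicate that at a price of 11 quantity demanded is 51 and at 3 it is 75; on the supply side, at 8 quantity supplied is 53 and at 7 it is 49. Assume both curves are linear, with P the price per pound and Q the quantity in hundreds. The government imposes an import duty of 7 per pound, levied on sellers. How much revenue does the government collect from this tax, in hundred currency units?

Tax revenue = 315 hundred.

Demand slope: (75 − 51)/(3 − 11) = -3, so Qd = 84 − 3P.
Supply slope: (49 − 53)/(7 − 8) = 4, so Qs = 4P + 21.
Before the tax: set 84 − 3P = 4P + 21 → P* = 9, Q* = 57.
With the tax collected from sellers, supply shifts: Qs = 4(P − 7) + 21.
New equilibrium: consumers pay 13, sellers receive 6, Q = 45. (Wedge: Pb − Ps = 7.)
Revenue = t · Q = 7 · 45 = 315.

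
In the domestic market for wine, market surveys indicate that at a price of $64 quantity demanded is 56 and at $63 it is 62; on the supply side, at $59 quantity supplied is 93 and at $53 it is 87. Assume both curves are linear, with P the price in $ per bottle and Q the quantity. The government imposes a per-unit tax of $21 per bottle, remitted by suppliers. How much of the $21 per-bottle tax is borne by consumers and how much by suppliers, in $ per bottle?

Demand slope: (62 − 56)/(63 − 64) = -6, so Qd = 440 − 6P.
Supply slope: (87 − 93)/(53 − 59) = 1, so Qs = P + 34.
Without the tax, 440 − 6P = P + 34 gives 7P = 406, so P* = $58 and Q* = 92.
With the tax collected from suppliers, supply shifts: Qs = (P − 21) + 34.
New equilibrium: consumers pay $61, suppliers receive $40, Q = 74. (Wedge: Pb − Ps = 21.)
Burden on consumers: $3; on suppliers: $18. (They sum to $21.)

Consumers bear $3 per bottle; suppliers bear $18 per bottle.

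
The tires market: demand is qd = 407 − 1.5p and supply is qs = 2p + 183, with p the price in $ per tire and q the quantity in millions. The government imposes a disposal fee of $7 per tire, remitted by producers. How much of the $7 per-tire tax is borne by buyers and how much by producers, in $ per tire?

Before the tax: set 407 − 1.5p = 2p + 183 → p* = $64, q* = 311.
With the tax collected from producers, supply shifts: qs = 2(p − 7) + 183.
Solving gives q = 305 with buyers paying $68 and producers receiving $61 (the $7 wedge).
Burden on buyers: $4; on producers: $3. (They sum to $7.)

Buyers bear $4 per tire; producers bear $3 per tire.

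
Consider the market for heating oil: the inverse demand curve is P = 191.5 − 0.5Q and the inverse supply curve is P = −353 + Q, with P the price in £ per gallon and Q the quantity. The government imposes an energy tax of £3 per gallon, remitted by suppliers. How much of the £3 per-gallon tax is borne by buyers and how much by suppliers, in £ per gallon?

Inverting to Q(P) form: Qd = 383 − 2P; Qs = P + 353.
Without the tax, 383 − 2P = P + 353 gives 3P = 30, so P* = £10 and Q* = 363.
With the tax collected from suppliers, supply shifts: Qs = (P − 3) + 353.
Solving gives Q = 361 with buyers paying £11 and suppliers receiving £8 (the £3 wedge).
Burden on buyers: £1; on suppliers: £2. (They sum to £3.)

Buyers bear £1 per gallon; suppliers bear £2 per gallon.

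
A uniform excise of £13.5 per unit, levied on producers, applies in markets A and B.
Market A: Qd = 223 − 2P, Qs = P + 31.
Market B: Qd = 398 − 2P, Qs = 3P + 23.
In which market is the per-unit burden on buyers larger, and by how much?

Market B, by £3.6.

Market A: pre-tax P* = £64, Q* = 95; post-tax Q = 86; per-unit burden on buyers = £4.5.
Market B: pre-tax P* = £75, Q* = 248; post-tax Q = 231.8; per-unit burden on buyers = £8.1.
Difference: £4.5 vs £8.1 → market B is larger by £3.6.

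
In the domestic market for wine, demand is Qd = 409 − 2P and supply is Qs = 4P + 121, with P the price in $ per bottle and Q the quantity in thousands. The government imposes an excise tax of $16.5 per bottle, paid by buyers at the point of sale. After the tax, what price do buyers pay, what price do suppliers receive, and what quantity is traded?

Buyers pay $59; suppliers receive $42.5; quantity = 291.

Before the tax: set 409 − 2P = 4P + 121 → P* = $48, Q* = 313.
With the tax collected from buyers, demand (in seller-price terms) shifts: Qd = 409 − 2(P + 16.5).
Solving gives Q = 291 with buyers paying $59 and suppliers receiving $42.5 (the $16.5 wedge).
The less price-elastic side of the market bears the larger share of a per-unit tax.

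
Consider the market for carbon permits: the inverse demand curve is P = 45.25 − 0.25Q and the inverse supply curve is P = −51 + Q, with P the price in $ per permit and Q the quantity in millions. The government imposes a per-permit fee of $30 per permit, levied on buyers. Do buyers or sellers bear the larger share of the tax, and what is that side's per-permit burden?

Inverting to Q(P) form: Qd = 181 − 4P; Qs = P + 51.
Before the tax: set 181 − 4P = P + 51 → P* = $26, Q* = 77.
With the tax collected from buyers, demand (in seller-price terms) shifts: Qd = 181 − 4(P + 30).
New equilibrium: buyers pay $32, sellers receive $2, Q = 53. (Wedge: Pb − Ps = 30.)
Per-permit burden: buyers $6, sellers $24.
Sellers take the larger share because supply is less price-elastic here (demand slope 4 vs supply slope 1).
The less price-elastic side of the market bears the larger share of a per-unit tax.

Sellers bear the larger share: $24 per permit.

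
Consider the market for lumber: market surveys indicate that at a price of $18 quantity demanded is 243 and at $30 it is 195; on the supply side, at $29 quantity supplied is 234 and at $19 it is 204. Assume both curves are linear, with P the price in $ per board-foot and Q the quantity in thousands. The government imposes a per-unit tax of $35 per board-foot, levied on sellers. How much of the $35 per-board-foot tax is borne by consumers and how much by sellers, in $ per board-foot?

Demand slope: (195 − 243)/(30 − 18) = -4, so Qd = 315 − 4P.
Supply slope: (204 − 234)/(19 − 29) = 3, so Qs = 3P + 147.
Before the tax: set 315 − 4P = 3P + 147 → P* = $24, Q* = 219.
With the tax collected from sellers, supply shifts: Qs = 3(P − 35) + 147.
New equilibrium: consumers pay $39, sellers receive $4, Q = 159. (Wedge: Pb − Ps = 35.)
Burden on consumers: $15; on sellers: $20. (They sum to $35.)

Consumers bear $15 per board-foot; sellers bear $20 per board-foot.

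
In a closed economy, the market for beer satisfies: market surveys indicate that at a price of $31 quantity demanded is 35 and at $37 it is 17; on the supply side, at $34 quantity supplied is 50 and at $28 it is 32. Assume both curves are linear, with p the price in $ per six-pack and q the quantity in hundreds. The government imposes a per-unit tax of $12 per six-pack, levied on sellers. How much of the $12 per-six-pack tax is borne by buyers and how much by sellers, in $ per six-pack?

Buyers bear $6 per six-pack; sellers bear $6 per six-pack.

Demand slope: (17 − 35)/(37 − 31) = -3, so qd = 128 − 3p.
Supply slope: (32 − 50)/(28 − 34) = 3, so qs = 3p − 52.
Without the tax, 128 − 3p = 3p − 52 gives 6p = 180, so p* = $30 and q* = 38.
With the tax collected from sellers, supply shifts: qs = 3(p − 12) − 52.
New equilibrium: buyers pay $36, sellers receive $24, q = 20. (Wedge: pb − ps = 12.)
Burden on buyers: $6; on sellers: $6. (They sum to $12.)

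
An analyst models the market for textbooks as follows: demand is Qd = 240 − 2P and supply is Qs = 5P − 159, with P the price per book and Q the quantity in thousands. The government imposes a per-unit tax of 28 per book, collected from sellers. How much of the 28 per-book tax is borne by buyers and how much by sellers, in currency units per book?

Before the tax: set 240 − 2P = 5P − 159 → P* = 57, Q* = 126.
With the tax collected from sellers, supply shifts: Qs = 5(P − 28) − 159.
New equilibrium: buyers pay 77, sellers receive 49, Q = 86. (Wedge: Pb − Ps = 28.)
Burden on buyers: 20; on sellers: 8. (They sum to 28.)

Buyers bear 20 per book; sellers bear 8 per book.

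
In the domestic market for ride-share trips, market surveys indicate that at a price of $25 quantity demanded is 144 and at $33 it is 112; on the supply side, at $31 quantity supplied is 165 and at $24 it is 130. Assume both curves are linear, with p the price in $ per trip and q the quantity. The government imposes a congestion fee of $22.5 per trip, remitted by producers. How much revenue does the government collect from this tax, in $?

Demand slope: (112 − 144)/(33 − 25) = -4, so qd = 244 − 4p.
Supply slope: (130 − 165)/(24 − 31) = 5, so qs = 5p + 10.
Before the tax: set 244 − 4p = 5p + 10 → p* = $26, q* = 140.
With the tax collected from producers, supply shifts: qs = 5(p − 22.5) + 10.
New equilibrium: consumers pay $38.5, producers receive $16, q = 90. (Wedge: pb − ps = 22.5.)
Revenue = t · Q = 22.5 · 90 = $2025.

Tax revenue = $2025.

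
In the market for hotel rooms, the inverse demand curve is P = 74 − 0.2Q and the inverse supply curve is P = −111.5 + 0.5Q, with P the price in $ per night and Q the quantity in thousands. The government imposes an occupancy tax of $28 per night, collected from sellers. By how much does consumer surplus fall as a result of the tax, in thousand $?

Inverting to Q(P) form: Qd = 370 − 5P; Qs = 2P + 223.
Without the tax, 370 − 5P = 2P + 223 gives 7P = 147, so P* = $21 and Q* = 265.
With the tax collected from sellers, supply shifts: Qs = 2(P − 28) + 223.
Solving gives Q = 225 with consumers paying $29 and sellers receiving $1 (the $28 wedge).
ΔCS is the trapezoid between Q = 225 and Q = 265 of height $8: ½ · (265 + 225) · 8 = $1960.

Consumer surplus falls by $1960 thousand.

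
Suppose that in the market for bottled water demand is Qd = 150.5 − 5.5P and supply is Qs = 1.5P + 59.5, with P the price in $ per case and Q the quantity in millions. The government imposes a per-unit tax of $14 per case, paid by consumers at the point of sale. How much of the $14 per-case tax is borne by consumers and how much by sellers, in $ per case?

Consumers bear $3 per case; sellers bear $11 per case.

Without the tax, 150.5 − 5.5P = 1.5P + 59.5 gives 7P = 91, so P* = $13 and Q* = 79.
With the tax collected from consumers, demand (in seller-price terms) shifts: Qd = 150.5 − 5.5(P + 14).
Solving gives Q = 62.5 with consumers paying $16 and sellers receiving $2 (the $14 wedge).
Burden on consumers: $3; on sellers: $11. (They sum to $14.)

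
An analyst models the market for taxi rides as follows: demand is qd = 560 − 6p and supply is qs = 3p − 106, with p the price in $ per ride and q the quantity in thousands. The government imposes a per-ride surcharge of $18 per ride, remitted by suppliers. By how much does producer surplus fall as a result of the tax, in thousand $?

Producer surplus falls by $1176 thousand.

Before the tax: set 560 − 6p = 3p − 106 → p* = $74, q* = 116.
With the tax collected from suppliers, supply shifts: qs = 3(p − 18) − 106.
New equilibrium: consumers pay $80, suppliers receive $62, q = 80. (Wedge: pb − ps = 18.)
ΔPS is the trapezoid between Q = 80 and Q = 116 of height $12: ½ · (116 + 80) · 12 = $1176.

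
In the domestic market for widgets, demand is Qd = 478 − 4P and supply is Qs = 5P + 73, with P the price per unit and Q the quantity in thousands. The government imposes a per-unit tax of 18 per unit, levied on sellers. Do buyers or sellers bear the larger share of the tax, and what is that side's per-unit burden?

Without the tax, 478 − 4P = 5P + 73 gives 9P = 405, so P* = 45 and Q* = 298.
With the tax collected from sellers, supply shifts: Qs = 5(P − 18) + 73.
New equilibrium: buyers pay 55, sellers receive 37, Q = 258. (Wedge: Pb − Ps = 18.)
Per-unit burden: buyers 10, sellers 8.
Buyers take the larger share because demand is less price-elastic here (demand slope 4 vs supply slope 5).
The less price-elastic side of the market bears the larger share of a per-unit tax.

Buyers bear the larger share: 10 per unit.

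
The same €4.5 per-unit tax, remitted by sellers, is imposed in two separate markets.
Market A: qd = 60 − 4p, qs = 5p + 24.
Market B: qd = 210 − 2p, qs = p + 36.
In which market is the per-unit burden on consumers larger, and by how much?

Market A, by €1.

Market A: pre-tax p* = €4, q* = 44; post-tax q = 34; per-unit burden on consumers = €2.5.
Market B: pre-tax p* = €58, q* = 94; post-tax q = 91; per-unit burden on consumers = €1.5.
Difference: €2.5 vs €1.5 → market A is larger by €1.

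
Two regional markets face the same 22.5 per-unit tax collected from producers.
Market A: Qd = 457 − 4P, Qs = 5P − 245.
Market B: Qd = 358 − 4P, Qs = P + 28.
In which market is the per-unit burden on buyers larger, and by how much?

Market A, by 8.

Market A: pre-tax P* = 78, Q* = 145; post-tax Q = 95; per-unit burden on buyers = 12.5.
Market B: pre-tax P* = 66, Q* = 94; post-tax Q = 76; per-unit burden on buyers = 4.5.
Difference: 12.5 vs 4.5 → market A is larger by 8.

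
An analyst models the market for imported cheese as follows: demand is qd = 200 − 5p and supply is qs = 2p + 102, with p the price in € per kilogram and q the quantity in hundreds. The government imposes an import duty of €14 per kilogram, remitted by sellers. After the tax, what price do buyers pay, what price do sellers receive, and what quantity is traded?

Buyers pay €18; sellers receive €4; quantity = 110.

Before the tax: set 200 − 5p = 2p + 102 → p* = €14, q* = 130.
With the tax collected from sellers, supply shifts: qs = 2(p − 14) + 102.
Solving gives q = 110 with buyers paying €18 and sellers receiving €4 (the €14 wedge).
The less price-elastic side of the market bears the larger share of a per-unit tax.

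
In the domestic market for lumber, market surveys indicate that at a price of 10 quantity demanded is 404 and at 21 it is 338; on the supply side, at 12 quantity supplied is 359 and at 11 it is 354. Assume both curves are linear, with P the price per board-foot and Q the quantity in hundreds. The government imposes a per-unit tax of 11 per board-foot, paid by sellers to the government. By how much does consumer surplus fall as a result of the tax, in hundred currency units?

Demand slope: (338 − 404)/(21 − 10) = -6, so Qd = 464 − 6P.
Supply slope: (354 − 359)/(11 − 12) = 5, so Qs = 5P + 299.
Without the tax, 464 − 6P = 5P + 299 gives 11P = 165, so P* = 15 and Q* = 374.
With the tax collected from sellers, supply shifts: Qs = 5(P − 11) + 299.
Solving gives Q = 344 with consumers paying 20 and sellers receiving 9 (the 11 wedge).
ΔCS is the trapezoid between Q = 344 and Q = 374 of height 5: ½ · (374 + 344) · 5 = 1795.

Consumer surplus falls by 1795 hundred.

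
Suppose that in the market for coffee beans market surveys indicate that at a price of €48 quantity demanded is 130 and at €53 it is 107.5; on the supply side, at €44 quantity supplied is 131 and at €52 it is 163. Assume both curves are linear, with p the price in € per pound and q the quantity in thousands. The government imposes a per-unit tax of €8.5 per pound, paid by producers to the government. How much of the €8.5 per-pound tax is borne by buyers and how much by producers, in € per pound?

Buyers bear €4 per pound; producers bear €4.5 per pound.

Demand slope: (107.5 − 130)/(53 − 48) = -4.5, so qd = 346 − 4.5p.
Supply slope: (163 − 131)/(52 − 44) = 4, so qs = 4p − 45.
Before the tax: set 346 − 4.5p = 4p − 45 → p* = €46, q* = 139.
With the tax collected from producers, supply shifts: qs = 4(p − 8.5) − 45.
New equilibrium: buyers pay €50, producers receive €41.5, q = 121. (Wedge: pb − ps = 8.5.)
Burden on buyers: €4; on producers: €4.5. (They sum to €8.5.)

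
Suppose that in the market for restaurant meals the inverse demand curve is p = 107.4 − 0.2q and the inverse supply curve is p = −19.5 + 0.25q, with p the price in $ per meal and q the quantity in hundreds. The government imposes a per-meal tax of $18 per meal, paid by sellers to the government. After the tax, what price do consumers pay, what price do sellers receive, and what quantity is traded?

Inverting to q(p) form: qd = 537 − 5p; qs = 4p + 78.
Before the tax: set 537 − 5p = 4p + 78 → p* = $51, q* = 282.
With the tax collected from sellers, supply shifts: qs = 4(p − 18) + 78.
New equilibrium: consumers pay $59, sellers receive $41, q = 242. (Wedge: pb − ps = 18.)

Consumers pay $59; sellers receive $41; quantity = 242.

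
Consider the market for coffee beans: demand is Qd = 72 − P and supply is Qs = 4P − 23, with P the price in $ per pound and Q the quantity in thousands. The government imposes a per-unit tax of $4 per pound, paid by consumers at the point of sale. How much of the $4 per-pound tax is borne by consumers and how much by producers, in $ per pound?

Without the tax, 72 − P = 4P − 23 gives 5P = 95, so P* = $19 and Q* = 53.
With the tax collected from consumers, demand (in seller-price terms) shifts: Qd = 72 − (P + 4).
Solving gives Q = 49.8 with consumers paying $22.2 and producers receiving $18.2 (the $4 wedge).
Burden on consumers: $3.2; on producers: $0.8. (They sum to $4.)

Consumers bear $3.2 per pound; producers bear $0.8 per pound.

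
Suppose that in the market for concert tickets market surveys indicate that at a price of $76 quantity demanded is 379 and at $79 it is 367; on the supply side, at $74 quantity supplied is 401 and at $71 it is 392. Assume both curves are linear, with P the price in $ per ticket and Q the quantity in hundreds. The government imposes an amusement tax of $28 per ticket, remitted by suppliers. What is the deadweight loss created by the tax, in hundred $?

Deadweight loss = $672 hundred.

Demand slope: (367 − 379)/(79 − 76) = -4, so Qd = 683 − 4P.
Supply slope: (392 − 401)/(71 − 74) = 3, so Qs = 3P + 179.
Without the tax, 683 − 4P = 3P + 179 gives 7P = 504, so P* = $72 and Q* = 395.
With the tax collected from suppliers, supply shifts: Qs = 3(P − 28) + 179.
New equilibrium: consumers pay $84, suppliers receive $56, Q = 347. (Wedge: Pb − Ps = 28.)
Quantity falls by |ΔQ| = |395 − 347| = 48.
DWL = ½ · t · |ΔQ| = ½ · 28 · 48 = $672.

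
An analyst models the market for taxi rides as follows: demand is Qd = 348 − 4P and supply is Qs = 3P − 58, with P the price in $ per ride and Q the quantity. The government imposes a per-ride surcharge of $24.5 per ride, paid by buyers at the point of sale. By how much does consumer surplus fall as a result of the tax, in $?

Consumer surplus falls by $997.5.

Without the tax, 348 − 4P = 3P − 58 gives 7P = 406, so P* = $58 and Q* = 116.
With the tax collected from buyers, demand (in seller-price terms) shifts: Qd = 348 − 4(P + 24.5).
New equilibrium: buyers pay $68.5, producers receive $44, Q = 74. (Wedge: Pb − Ps = 24.5.)
ΔCS is the trapezoid between Q = 74 and Q = 116 of height $10.5: ½ · (116 + 74) · 10.5 = $997.5.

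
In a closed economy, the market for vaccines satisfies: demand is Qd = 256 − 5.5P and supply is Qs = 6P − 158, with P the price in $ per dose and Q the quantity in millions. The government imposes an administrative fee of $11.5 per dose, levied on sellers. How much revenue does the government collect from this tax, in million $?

Before the tax: set 256 − 5.5P = 6P − 158 → P* = $36, Q* = 58.
With the tax collected from sellers, supply shifts: Qs = 6(P − 11.5) − 158.
Solving gives Q = 25 with consumers paying $42 and sellers receiving $30.5 (the $11.5 wedge).
Revenue = t · Q = 11.5 · 25 = $287.5.

Tax revenue = $287.5 million.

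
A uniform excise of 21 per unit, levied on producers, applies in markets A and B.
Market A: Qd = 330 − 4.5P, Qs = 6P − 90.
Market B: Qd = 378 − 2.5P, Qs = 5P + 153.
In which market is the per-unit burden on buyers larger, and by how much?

Market A: pre-tax P* = 40, Q* = 150; post-tax Q = 96; per-unit burden on buyers = 12.
Market B: pre-tax P* = 30, Q* = 303; post-tax Q = 268; per-unit burden on buyers = 14.
Difference: 12 vs 14 → market B is larger by 2.

Market B, by 2.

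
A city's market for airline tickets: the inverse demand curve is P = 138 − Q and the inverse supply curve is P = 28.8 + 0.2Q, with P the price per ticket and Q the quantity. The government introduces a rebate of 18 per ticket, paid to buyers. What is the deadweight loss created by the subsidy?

Deadweight loss = 135.

Rewrite in direct form: Qd = 138 − P and Qs = 5P − 144.
Before the subsidy: set 138 − P = 5P − 144 → P* = 47, Q* = 91.
With a per-unit subsidy paid to buyers, each effectively pays P − 18, so demand becomes Qd = 138 − (P − 18).
New equilibrium: buyers pay 32, sellers receive 50, Q = 106. (Wedge: Pb − Ps = −18.)
Quantity rises by |ΔQ| = |91 − 106| = 15.
DWL = ½ · t · |ΔQ| = ½ · 18 · 15 = 135.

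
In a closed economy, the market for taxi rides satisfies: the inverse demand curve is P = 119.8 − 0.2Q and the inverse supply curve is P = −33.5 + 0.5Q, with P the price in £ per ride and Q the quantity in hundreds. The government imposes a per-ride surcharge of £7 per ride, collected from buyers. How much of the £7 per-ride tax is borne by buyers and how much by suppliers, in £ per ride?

Rewrite in direct form: Qd = 599 − 5P and Qs = 2P + 67.
Before the tax: set 599 − 5P = 2P + 67 → P* = £76, Q* = 219.
With the tax collected from buyers, demand (in seller-price terms) shifts: Qd = 599 − 5(P + 7).
Solving gives Q = 209 with buyers paying £78 and suppliers receiving £71 (the £7 wedge).
Burden on buyers: £2; on suppliers: £5. (They sum to £7.)
The less price-elastic side of the market bears the larger share of a per-unit tax.

Buyers bear £2 per ride; suppliers bear £5 per ride.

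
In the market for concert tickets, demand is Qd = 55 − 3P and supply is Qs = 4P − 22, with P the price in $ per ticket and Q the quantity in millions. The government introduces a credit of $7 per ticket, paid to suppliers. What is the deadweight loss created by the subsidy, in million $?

Before the subsidy: set 55 − 3P = 4P − 22 → P* = $11, Q* = 22.
With a per-unit subsidy paid to suppliers, each receives P + 7 per unit sold, so supply becomes Qs = 4(P + 7) − 22.
New equilibrium: consumers pay $7, suppliers receive $14, Q = 34. (Wedge: Pb − Ps = −7.)
Quantity rises by |ΔQ| = |22 − 34| = 12.
DWL = ½ · t · |ΔQ| = ½ · 7 · 12 = $42.

Deadweight loss = $42 million.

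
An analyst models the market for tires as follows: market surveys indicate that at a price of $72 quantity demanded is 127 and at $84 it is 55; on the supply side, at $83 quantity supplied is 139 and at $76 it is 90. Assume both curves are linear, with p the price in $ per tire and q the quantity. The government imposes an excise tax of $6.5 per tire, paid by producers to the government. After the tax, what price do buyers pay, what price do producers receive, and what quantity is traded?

Buyers pay $80.5; producers receive $74; quantity = 76.

Demand slope: (55 − 127)/(84 − 72) = -6, so qd = 559 − 6p.
Supply slope: (90 − 139)/(76 − 83) = 7, so qs = 7p − 442.
Before the tax: set 559 − 6p = 7p − 442 → p* = $77, q* = 97.
With the tax collected from producers, supply shifts: qs = 7(p − 6.5) − 442.
Solving gives q = 76 with buyers paying $80.5 and producers receiving $74 (the $6.5 wedge).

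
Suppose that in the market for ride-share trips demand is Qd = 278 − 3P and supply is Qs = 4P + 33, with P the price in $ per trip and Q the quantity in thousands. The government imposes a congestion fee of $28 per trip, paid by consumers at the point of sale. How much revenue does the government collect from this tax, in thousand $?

Before the tax: set 278 − 3P = 4P + 33 → P* = $35, Q* = 173.
With the tax collected from consumers, demand (in seller-price terms) shifts: Qd = 278 − 3(P + 28).
New equilibrium: consumers pay $51, producers receive $23, Q = 125. (Wedge: Pb − Ps = 28.)
Revenue = t · Q = 28 · 125 = $3500.

Tax revenue = $3500 thousand.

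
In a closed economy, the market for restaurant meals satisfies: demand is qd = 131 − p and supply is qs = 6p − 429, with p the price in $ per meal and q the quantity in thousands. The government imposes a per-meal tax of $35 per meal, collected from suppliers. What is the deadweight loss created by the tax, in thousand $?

Before the tax: set 131 − p = 6p − 429 → p* = $80, q* = 51.
With the tax collected from suppliers, supply shifts: qs = 6(p − 35) − 429.
New equilibrium: buyers pay $110, suppliers receive $75, q = 21. (Wedge: pb − ps = 35.)
Quantity falls by |ΔQ| = |51 − 21| = 30.
DWL = ½ · t · |ΔQ| = ½ · 35 · 30 = $525.

Deadweight loss = $525 thousand.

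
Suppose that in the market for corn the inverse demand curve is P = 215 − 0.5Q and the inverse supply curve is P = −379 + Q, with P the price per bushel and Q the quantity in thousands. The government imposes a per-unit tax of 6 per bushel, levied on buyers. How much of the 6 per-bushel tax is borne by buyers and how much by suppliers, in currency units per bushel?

Rewrite in direct form: Qd = 430 − 2P and Qs = P + 379.
Without the tax, 430 − 2P = P + 379 gives 3P = 51, so P* = 17 and Q* = 396.
With the tax collected from buyers, demand (in seller-price terms) shifts: Qd = 430 − 2(P + 6).
New equilibrium: buyers pay 19, suppliers receive 13, Q = 392. (Wedge: Pb − Ps = 6.)
Burden on buyers: 2; on suppliers: 4. (They sum to 6.)
The less price-elastic side of the market bears the larger share of a per-unit tax.

Buyers bear 2 per bushel; suppliers bear 4 per bushel.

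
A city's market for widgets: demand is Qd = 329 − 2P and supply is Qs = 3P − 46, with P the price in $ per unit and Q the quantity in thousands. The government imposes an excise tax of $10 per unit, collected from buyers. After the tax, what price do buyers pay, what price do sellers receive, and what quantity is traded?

Without the tax, 329 − 2P = 3P − 46 gives 5P = 375, so P* = $75 and Q* = 179.
With the tax collected from buyers, demand (in seller-price terms) shifts: Qd = 329 − 2(P + 10).
New equilibrium: buyers pay $81, sellers receive $71, Q = 167. (Wedge: Pb − Ps = 10.)
The less price-elastic side of the market bears the larger share of a per-unit tax.

Buyers pay $81; sellers receive $71; quantity = 167.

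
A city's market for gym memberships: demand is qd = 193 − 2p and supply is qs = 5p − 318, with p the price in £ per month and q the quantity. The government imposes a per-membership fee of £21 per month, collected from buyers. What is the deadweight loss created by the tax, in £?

Before the tax: set 193 − 2p = 5p − 318 → p* = £73, q* = 47.
With the tax collected from buyers, demand (in seller-price terms) shifts: qd = 193 − 2(p + 21).
Solving gives q = 17 with buyers paying £88 and suppliers receiving £67 (the £21 wedge).
Quantity falls by |ΔQ| = |47 − 17| = 30.
DWL = ½ · t · |ΔQ| = ½ · 21 · 30 = £315.

Deadweight loss = £315.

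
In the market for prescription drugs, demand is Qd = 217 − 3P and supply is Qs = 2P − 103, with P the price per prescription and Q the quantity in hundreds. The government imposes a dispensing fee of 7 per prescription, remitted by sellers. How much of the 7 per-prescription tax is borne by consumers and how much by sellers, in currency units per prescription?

Consumers bear 2.8 per prescription; sellers bear 4.2 per prescription.

Without the tax, 217 − 3P = 2P − 103 gives 5P = 320, so P* = 64 and Q* = 25.
With the tax collected from sellers, supply shifts: Qs = 2(P − 7) − 103.
New equilibrium: consumers pay 66.8, sellers receive 59.8, Q = 16.6. (Wedge: Pb − Ps = 7.)
Burden on consumers: 2.8; on sellers: 4.2. (They sum to 7.)
The less price-elastic side of the market bears the larger share of a per-unit tax.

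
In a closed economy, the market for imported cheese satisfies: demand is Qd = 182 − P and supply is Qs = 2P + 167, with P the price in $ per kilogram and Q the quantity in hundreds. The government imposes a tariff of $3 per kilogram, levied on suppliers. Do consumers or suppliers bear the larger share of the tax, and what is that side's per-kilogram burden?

Without the tax, 182 − P = 2P + 167 gives 3P = 15, so P* = $5 and Q* = 177.
With the tax collected from suppliers, supply shifts: Qs = 2(P − 3) + 167.
Solving gives Q = 175 with consumers paying $7 and suppliers receiving $4 (the $3 wedge).
Per-kilogram burden: consumers $2, suppliers $1.
Consumers take the larger share because demand is less price-elastic here (demand slope 1 vs supply slope 2).
The less price-elastic side of the market bears the larger share of a per-unit tax.

Consumers bear the larger share: $2 per kilogram.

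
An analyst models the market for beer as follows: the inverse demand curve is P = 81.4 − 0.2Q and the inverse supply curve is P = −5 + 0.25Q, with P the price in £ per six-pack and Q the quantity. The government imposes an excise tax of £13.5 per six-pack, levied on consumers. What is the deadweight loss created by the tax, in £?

Rewrite in direct form: Qd = 407 − 5P and Qs = 4P + 20.
Before the tax: set 407 − 5P = 4P + 20 → P* = £43, Q* = 192.
With the tax collected from consumers, demand (in seller-price terms) shifts: Qd = 407 − 5(P + 13.5).
New equilibrium: consumers pay £49, producers receive £35.5, Q = 162. (Wedge: Pb − Ps = 13.5.)
Quantity falls by |ΔQ| = |192 − 162| = 30.
DWL = ½ · t · |ΔQ| = ½ · 13.5 · 30 = £202.5.

Deadweight loss = £202.5.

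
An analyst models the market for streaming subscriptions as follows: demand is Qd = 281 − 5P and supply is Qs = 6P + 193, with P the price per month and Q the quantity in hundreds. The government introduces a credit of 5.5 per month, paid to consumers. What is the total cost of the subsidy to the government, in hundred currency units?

Without the subsidy, 281 − 5P = 6P + 193 gives 11P = 88, so P* = 8 and Q* = 241.
With a per-unit subsidy paid to consumers, each effectively pays P − 5.5, so demand becomes Qd = 281 − 5(P − 5.5).
New equilibrium: consumers pay 5, producers receive 10.5, Q = 256. (Wedge: Pb − Ps = −5.5.)
Outlay = t · Q = 5.5 · 256 = 1408.

Government outlay = 1408 hundred.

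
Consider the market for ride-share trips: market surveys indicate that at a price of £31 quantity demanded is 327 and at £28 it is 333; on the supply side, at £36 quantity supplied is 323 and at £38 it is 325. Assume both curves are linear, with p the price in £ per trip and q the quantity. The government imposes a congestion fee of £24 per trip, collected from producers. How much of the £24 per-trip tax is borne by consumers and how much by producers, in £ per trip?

Demand slope: (333 − 327)/(28 − 31) = -2, so qd = 389 − 2p.
Supply slope: (325 − 323)/(38 − 36) = 1, so qs = p + 287.
Without the tax, 389 − 2p = p + 287 gives 3p = 102, so p* = £34 and q* = 321.
With the tax collected from producers, supply shifts: qs = (p − 24) + 287.
New equilibrium: consumers pay £42, producers receive £18, q = 305. (Wedge: pb − ps = 24.)
Burden on consumers: £8; on producers: £16. (They sum to £24.)

Consumers bear £8 per trip; producers bear £16 per trip.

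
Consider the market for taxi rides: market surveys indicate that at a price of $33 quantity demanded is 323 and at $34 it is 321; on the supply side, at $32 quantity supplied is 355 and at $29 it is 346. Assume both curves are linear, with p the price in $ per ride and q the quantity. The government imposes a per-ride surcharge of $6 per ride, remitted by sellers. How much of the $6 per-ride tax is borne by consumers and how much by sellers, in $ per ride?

Consumers bear $3.6 per ride; sellers bear $2.4 per ride.

Demand slope: (321 − 323)/(34 − 33) = -2, so qd = 389 − 2p.
Supply slope: (346 − 355)/(29 − 32) = 3, so qs = 3p + 259.
Before the tax: set 389 − 2p = 3p + 259 → p* = $26, q* = 337.
With the tax collected from sellers, supply shifts: qs = 3(p − 6) + 259.
New equilibrium: consumers pay $29.6, sellers receive $23.6, q = 329.8. (Wedge: pb − ps = 6.)
Burden on consumers: $3.6; on sellers: $2.4. (They sum to $6.)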